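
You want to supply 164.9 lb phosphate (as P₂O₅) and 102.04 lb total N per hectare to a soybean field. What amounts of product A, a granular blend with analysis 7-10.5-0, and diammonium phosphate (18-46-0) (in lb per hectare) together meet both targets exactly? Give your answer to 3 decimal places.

1297.474 lb product A, 62.316 lb diammonium phosphate

Per-hectare balance (a = product A, b = diammonium phosphate):
P₂O₅: 0.105·a + 0.46·b = 164.9
N: 0.07·a + 0.18·b = 102.04
Eliminate b: (row1) − 0.46/0.18·(row2) → -0.0738889·a = -95.8689, so a = 1297.4737.
Then b = (102.04 − 0.07·1297.4737) / 0.18 = 62.3158.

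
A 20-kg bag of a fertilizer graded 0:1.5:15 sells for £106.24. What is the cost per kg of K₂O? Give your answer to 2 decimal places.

£35.41 per kg K₂O

K₂O in bag = 20 × 15% = 3 kg.
Cost per kg K₂O = £106.24 / 3 = £35.4133.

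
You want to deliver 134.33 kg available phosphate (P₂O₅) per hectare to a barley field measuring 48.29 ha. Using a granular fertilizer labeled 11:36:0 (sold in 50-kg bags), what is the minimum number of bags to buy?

Product per hectare = 134.33 / 36% = 373.139 kg.
Total product = 373.139 × 48.29 = 18018.9 kg.
Bags = ⌈18018.9 / 50⌉ = 361.

361 bags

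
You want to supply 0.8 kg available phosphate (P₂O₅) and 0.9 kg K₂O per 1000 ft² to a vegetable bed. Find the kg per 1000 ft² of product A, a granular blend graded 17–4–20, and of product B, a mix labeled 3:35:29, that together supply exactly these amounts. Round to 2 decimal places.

Per-1000 ft² balance (a = product A, b = product B):
P₂O₅: 0.04·a + 0.35·b = 0.8
K₂O: 0.2·a + 0.29·b = 0.9
Eliminate a: (row1) − 0.04/0.2·(row2) → 0.292·b = 0.62, so b = 2.12329.
Back-substitute: a = (0.8 − 0.35·2.12329) / 0.04 = 1.42123.

1.42 kg product A, 2.12 kg product B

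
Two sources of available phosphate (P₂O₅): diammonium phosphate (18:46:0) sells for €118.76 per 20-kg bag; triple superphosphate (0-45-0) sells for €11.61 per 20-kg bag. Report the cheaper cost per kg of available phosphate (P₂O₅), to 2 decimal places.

diammonium phosphate: P₂O₅ per bag = 20 × 46% = 9.2 kg; cost = 118.76 / 9.2 = €12.9087/kg P₂O₅.
triple superphosphate: P₂O₅ per bag = 20 × 45% = 9 kg; cost = 11.61 / 9 = €1.2900/kg P₂O₅.
triple superphosphate is cheaper.

€1.29 per kg P₂O₅ (triple superphosphate)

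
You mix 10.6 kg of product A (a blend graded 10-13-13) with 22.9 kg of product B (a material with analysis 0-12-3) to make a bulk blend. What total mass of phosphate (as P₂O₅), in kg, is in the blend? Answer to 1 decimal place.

4.1 kg P₂O₅

P₂O₅ mass = 13%×10.6 + 12%×22.9 = 4.126 kg.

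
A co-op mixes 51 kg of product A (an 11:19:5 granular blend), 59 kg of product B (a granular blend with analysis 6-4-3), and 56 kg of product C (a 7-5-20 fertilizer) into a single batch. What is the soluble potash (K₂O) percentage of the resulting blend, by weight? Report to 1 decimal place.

Total mass = 51 + 59 + 56 = 166 kg.
K₂O mass = 5%×51 + 3%×59 + 20%×56 = 15.52 kg.
% K₂O = 15.52 / 166 = 9.3494%.

9.3% K₂O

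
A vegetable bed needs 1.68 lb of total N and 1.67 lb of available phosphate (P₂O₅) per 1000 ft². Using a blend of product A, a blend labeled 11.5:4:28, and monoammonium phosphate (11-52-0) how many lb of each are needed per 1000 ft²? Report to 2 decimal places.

Per-1000 ft² balance (a = product A, b = monoammonium phosphate):
N: 0.115·a + 0.11·b = 1.68
P₂O₅: 0.04·a + 0.52·b = 1.67
Eliminate a: (row1) − 0.115/0.04·(row2) → -1.385·b = -3.12125, so b = 2.25361.
Back-substitute: a = (1.68 − 0.11·2.25361) / 0.115 = 12.4531.

12.45 lb product A, 2.25 lb monoammonium phosphate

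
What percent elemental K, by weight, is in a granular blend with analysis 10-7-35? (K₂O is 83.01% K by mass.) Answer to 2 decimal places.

29.05% K

%K = 35 × 0.8301 = 29.0535%.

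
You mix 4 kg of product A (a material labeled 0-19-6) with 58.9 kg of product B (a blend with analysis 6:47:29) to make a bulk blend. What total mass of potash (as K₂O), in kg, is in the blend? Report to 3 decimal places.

17.321 kg K₂O

K₂O mass = 6%×4 + 29%×58.9 = 17.321 kg.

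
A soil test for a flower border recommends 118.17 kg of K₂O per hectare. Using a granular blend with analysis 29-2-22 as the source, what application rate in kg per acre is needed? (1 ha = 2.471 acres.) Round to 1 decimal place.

217.4 kg of product per acre

Product per hectare = 118.17 / 22% = 537.136 kg.
Convert to per acre: 537.136 × 0.404694 = 217.376 kg.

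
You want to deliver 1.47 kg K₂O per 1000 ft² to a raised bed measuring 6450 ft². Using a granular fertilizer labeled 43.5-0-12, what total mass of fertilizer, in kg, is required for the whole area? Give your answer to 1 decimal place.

79.0 kg

Product per 1000 ft² = 1.47 / 12% = 12.25 kg.
Total product = 12.25 × 6450 / 1000 = 79.0125 kg.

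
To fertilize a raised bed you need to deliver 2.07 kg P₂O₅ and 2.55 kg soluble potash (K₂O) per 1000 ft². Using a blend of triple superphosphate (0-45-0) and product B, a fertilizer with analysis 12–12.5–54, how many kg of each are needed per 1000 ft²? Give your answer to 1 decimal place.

With a, b = kg per 1000 ft² of triple superphosphate and product B:
P₂O₅: 0.45·a + 0.125·b = 2.07
K₂O: 0·a + 0.54·b = 2.55
Solving simultaneously: a = 3.28827, b = 4.72222.

3.3 kg triple superphosphate, 4.7 kg product B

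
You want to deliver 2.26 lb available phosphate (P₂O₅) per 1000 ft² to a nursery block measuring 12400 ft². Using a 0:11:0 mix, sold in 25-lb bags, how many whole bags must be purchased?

Product per 1000 ft² = 2.26 / 11% = 20.5455 lb.
Total product = 20.5455 × 12400 / 1000 = 254.764 lb.
Bags = ⌈254.764 / 25⌉ = 11.

11 bags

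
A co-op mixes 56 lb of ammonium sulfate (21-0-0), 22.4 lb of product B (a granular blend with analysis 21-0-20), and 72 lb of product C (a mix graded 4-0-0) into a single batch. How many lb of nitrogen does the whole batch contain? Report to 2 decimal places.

N mass = 21%×56 + 21%×22.4 + 4%×72 = 19.344 lb.

19.34 lb N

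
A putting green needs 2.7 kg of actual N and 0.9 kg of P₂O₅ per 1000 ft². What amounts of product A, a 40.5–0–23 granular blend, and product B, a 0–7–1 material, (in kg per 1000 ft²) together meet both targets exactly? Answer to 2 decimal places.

Let a = kg of product A, b = kg of product B (per 1000 ft²).
N: 0.405·a + 0·b = 2.7
P₂O₅: 0·a + 0.07·b = 0.9
Solving simultaneously: a = 6.66667, b = 12.8571.

6.67 kg product A, 12.86 kg product B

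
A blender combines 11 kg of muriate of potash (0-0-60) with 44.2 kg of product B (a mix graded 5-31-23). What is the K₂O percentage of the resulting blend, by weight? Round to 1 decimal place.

Total mass = 11 + 44.2 = 55.2 kg.
K₂O mass = 60%×11 + 23%×44.2 = 16.766 kg.
% K₂O = 16.766 / 55.2 = 30.3732%.

30.4% K₂O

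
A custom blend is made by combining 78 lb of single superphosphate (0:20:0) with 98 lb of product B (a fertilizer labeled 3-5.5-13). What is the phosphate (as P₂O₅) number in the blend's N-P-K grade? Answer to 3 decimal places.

Total mass = 78 + 98 = 176 lb.
P₂O₅ mass = 20%×78 + 5.5%×98 = 20.99 lb.
% P₂O₅ = 20.99 / 176 = 11.9261%.

11.926% P₂O₅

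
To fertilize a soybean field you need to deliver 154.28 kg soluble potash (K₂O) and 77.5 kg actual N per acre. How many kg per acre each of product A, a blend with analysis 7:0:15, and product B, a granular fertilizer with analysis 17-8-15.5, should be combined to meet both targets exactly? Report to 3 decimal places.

Per-acre balance (a = product A, b = product B):
K₂O: 0.15·a + 0.155·b = 154.28
N: 0.07·a + 0.17·b = 77.5
From row1: a = (154.28 − 0.155·b) / 0.15.
Into row2: 0.07·(154.28 − 0.155·b)/0.15 + 0.17·b = 77.5 → b = 56.3413, a = 970.31399.

970.314 kg product A, 56.341 kg product B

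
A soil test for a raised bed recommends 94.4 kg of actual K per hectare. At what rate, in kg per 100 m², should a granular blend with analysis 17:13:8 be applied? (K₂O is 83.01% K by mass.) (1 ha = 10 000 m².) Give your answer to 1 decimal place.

As K₂O: 94.4 / 0.8301 = 113.721 kg per hectare.
Product per hectare = 113.721 / 8% = 1421.52 kg.
Convert to per 100 m²: 1421.52 × 0.01 = 14.2152 kg.

14.2 kg of product per hundred sq m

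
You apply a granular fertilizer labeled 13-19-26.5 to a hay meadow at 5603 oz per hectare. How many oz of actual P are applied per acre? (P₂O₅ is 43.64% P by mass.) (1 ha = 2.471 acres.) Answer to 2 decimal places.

188.01 oz P per acre

P₂O₅ per hectare = 5603 × 19% = 1064.57 oz.
Elemental P = 1064.57 × 0.4364 = 464.578 oz per hectare.
Convert to per acre: 464.578 × 0.404694 = 188.012 oz.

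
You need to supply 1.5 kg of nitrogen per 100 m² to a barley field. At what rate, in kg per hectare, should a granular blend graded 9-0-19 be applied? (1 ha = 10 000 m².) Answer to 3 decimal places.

1666.667 kg of product per hectare

Product per 100 m² = 1.5 / 9% = 16.6667 kg.
Convert to per hectare: 16.6667 × 100 = 1666.6667 kg.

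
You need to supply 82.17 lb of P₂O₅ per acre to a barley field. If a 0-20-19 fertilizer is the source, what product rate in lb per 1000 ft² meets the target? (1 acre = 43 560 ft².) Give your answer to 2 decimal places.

9.43 lb of product per thousand sq ft

Product per acre = 82.17 / 20% = 410.85 lb.
Convert to per 1000 ft²: 410.85 × 0.0229568 = 9.43182 lb.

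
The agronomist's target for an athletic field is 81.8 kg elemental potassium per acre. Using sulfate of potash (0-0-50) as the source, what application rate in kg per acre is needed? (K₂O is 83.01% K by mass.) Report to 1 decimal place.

197.1 kg of product per acre

As K₂O: 81.8 / 0.8301 = 98.5423 kg per acre.
Product per acre = 98.5423 / 50% = 197.085 kg.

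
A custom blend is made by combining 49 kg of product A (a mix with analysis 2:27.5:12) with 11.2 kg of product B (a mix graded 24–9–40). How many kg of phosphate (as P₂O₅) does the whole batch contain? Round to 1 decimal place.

14.5 kg P₂O₅

P₂O₅ mass = 27.5%×49 + 9%×11.2 = 14.483 kg.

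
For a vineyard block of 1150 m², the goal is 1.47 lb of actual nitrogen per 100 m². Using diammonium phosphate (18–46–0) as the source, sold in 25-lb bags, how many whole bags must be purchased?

4 bags

Product per 100 m² = 1.47 / 18% = 8.16667 lb.
Total product = 8.16667 × 1150 / 100 = 93.9167 lb.
Bags = ⌈93.9167 / 25⌉ = 4.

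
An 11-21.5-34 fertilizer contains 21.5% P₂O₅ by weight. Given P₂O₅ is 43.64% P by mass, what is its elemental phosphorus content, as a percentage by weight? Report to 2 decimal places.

9.38% P

%P = 21.5 × 0.4364 = 9.3826%.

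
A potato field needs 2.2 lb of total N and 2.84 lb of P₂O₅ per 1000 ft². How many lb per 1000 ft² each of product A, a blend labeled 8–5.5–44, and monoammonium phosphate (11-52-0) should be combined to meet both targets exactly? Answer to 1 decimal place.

Let a = lb of product A, b = lb of monoammonium phosphate (per 1000 ft²).
N: 0.08·a + 0.11·b = 2.2
P₂O₅: 0.055·a + 0.52·b = 2.84
Eliminate a: (row1) − 0.08/0.055·(row2) → -0.646364·b = -1.93091, so b = 2.98734.
Back-substitute: a = (2.2 − 0.11·2.98734) / 0.08 = 23.3924.

23.4 lb product A, 3.0 lb monoammonium phosphate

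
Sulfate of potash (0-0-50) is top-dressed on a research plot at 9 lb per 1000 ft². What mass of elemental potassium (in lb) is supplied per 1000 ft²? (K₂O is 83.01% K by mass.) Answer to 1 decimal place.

K₂O per 1000 ft² = 9 × 50% = 4.5 lb.
Elemental K = 4.5 × 0.8301 = 3.73545 lb per 1000 ft².

3.7 lb K per thousand sq ft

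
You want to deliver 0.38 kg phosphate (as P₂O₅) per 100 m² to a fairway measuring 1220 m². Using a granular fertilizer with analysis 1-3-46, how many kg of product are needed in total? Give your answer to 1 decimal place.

154.5 kg

Product per 100 m² = 0.38 / 3% = 12.6667 kg.
Total product = 12.6667 × 1220 / 100 = 154.533 kg.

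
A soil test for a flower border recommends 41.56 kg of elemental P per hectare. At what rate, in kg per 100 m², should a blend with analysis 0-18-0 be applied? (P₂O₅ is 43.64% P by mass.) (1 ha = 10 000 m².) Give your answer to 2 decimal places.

5.29 kg of product per hundred sq m

As P₂O₅: 41.56 / 0.4364 = 95.2337 kg per hectare.
Product per hectare = 95.2337 / 18% = 529.076 kg.
Convert to per 100 m²: 529.076 × 0.01 = 5.29076 kg.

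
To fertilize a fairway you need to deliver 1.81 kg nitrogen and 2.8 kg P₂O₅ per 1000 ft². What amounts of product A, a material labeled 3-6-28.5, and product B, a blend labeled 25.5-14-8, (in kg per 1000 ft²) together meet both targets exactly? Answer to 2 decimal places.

With a, b = kg per 1000 ft² of product A and product B:
N: 0.03·a + 0.255·b = 1.81
P₂O₅: 0.06·a + 0.14·b = 2.8
Eliminate a: (row1) − 0.03/0.06·(row2) → 0.185·b = 0.41, so b = 2.21622.
Back-substitute: a = (1.81 − 0.255·2.21622) / 0.03 = 41.4955.

41.50 kg product A, 2.22 kg product B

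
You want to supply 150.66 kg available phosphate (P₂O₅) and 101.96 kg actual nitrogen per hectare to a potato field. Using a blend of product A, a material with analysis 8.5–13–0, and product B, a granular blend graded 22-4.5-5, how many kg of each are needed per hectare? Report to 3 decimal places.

1152.654 kg product A, 18.111 kg product B

Per-hectare balance (a = product A, b = product B):
P₂O₅: 0.13·a + 0.045·b = 150.66
N: 0.085·a + 0.22·b = 101.96
Eliminate b: (row1) − 0.045/0.22·(row2) → 0.112614·a = 129.805, so a = 1152.6539.
Then b = (101.96 − 0.085·1152.6539) / 0.22 = 18.110999.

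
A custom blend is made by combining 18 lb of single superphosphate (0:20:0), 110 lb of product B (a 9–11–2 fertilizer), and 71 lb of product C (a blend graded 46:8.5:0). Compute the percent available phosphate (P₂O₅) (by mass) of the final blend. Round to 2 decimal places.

Total mass = 18 + 110 + 71 = 199 lb.
P₂O₅ mass = 20%×18 + 11%×110 + 8.5%×71 = 21.735 lb.
% P₂O₅ = 21.735 / 199 = 10.9221%.

10.92% P₂O₅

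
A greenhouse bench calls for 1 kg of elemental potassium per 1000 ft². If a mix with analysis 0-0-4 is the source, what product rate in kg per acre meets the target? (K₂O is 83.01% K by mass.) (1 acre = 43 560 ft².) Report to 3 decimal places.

As K₂O: 1 / 0.8301 = 1.20467 kg per 1000 ft².
Product per 1000 ft² = 1.20467 / 4% = 30.1169 kg.
Convert to per acre: 30.1169 × 43.56 = 1311.8901 kg.

1311.890 kg of product per acre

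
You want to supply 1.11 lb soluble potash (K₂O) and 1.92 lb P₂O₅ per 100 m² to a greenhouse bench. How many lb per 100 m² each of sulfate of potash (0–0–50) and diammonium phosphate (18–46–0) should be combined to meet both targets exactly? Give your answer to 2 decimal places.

2.22 lb sulfate of potash, 4.17 lb diammonium phosphate

Let a = lb of sulfate of potash, b = lb of diammonium phosphate (per 100 m²).
K₂O: 0.5·a + 0·b = 1.11
P₂O₅: 0·a + 0.46·b = 1.92
Solving simultaneously: a = 2.22, b = 4.17391.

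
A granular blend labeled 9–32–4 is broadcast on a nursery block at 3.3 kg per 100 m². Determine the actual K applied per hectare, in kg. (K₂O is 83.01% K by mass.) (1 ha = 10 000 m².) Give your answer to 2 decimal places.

K₂O per 100 m² = 3.3 × 4% = 0.132 kg.
Elemental K = 0.132 × 0.8301 = 0.109573 kg per 100 m².
Convert to per hectare: 0.109573 × 100 = 10.9573 kg.

10.96 kg K per hectare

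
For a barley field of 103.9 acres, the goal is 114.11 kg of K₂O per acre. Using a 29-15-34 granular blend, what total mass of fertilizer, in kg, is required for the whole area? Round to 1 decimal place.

34870.7 kg

Product per acre = 114.11 / 34% = 335.618 kg.
Total product = 335.618 × 103.9 = 34870.67 kg.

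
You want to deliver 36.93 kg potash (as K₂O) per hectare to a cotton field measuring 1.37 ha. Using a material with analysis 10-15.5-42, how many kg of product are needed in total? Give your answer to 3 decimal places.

120.462 kg

Product per hectare = 36.93 / 42% = 87.9286 kg.
Total product = 87.9286 × 1.37 = 120.4621 kg.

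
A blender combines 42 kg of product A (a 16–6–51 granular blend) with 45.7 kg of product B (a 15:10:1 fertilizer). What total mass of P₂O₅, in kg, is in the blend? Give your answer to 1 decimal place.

P₂O₅ mass = 6%×42 + 10%×45.7 = 7.09 kg.

7.1 kg P₂O₅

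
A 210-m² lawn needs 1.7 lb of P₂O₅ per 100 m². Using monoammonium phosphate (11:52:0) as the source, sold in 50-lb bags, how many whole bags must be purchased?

1 bags

Product per 100 m² = 1.7 / 52% = 3.26923 lb.
Total product = 3.26923 × 210 / 100 = 6.86538 lb.
Bags = ⌈6.86538 / 50⌉ = 1.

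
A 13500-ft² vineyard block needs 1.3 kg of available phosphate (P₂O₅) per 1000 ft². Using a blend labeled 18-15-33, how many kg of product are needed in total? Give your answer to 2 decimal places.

Product per 1000 ft² = 1.3 / 15% = 8.66667 kg.
Total product = 8.66667 × 13500 / 1000 = 117 kg.

117.00 kg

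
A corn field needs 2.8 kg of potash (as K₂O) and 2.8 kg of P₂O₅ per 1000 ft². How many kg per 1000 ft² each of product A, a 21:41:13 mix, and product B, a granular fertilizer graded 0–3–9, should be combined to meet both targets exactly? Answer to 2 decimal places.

5.09 kg product A, 23.76 kg product B

Per-1000 ft² balance (a = product A, b = product B):
K₂O: 0.13·a + 0.09·b = 2.8
P₂O₅: 0.41·a + 0.03·b = 2.8
Eliminate b: (row1) − 0.09/0.03·(row2) → -1.1·a = -5.6, so a = 5.09091.
Then b = (2.8 − 0.41·5.09091) / 0.03 = 23.7576.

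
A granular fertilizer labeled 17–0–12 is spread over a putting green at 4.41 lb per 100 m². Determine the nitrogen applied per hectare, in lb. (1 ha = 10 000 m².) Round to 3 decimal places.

74.970 lb N per hectare

nitrogen per 100 m² = 4.41 × 17% = 0.7497 lb.
Convert to per hectare: 0.7497 × 100 = 74.97 lb.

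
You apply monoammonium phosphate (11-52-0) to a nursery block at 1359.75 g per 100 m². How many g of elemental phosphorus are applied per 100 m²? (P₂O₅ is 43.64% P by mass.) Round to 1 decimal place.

P₂O₅ per 100 m² = 1359.75 × 52% = 707.07 g.
Elemental P = 707.07 × 0.4364 = 308.565 g per 100 m².

308.6 g P per hundred sq m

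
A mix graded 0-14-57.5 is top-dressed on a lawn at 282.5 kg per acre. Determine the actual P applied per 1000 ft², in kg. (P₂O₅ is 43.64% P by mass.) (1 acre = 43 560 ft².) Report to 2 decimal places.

0.40 kg P per thousand sq ft

P₂O₅ per acre = 282.5 × 14% = 39.55 kg.
Elemental P = 39.55 × 0.4364 = 17.2596 kg per acre.
Convert to per 1000 ft²: 17.2596 × 0.0229568 = 0.396226 kg.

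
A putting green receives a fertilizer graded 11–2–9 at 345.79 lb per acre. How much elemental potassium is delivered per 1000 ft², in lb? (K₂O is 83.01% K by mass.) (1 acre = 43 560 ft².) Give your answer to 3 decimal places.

0.593 lb K per thousand sq ft

K₂O per acre = 345.79 × 9% = 31.1211 lb.
Elemental K = 31.1211 × 0.8301 = 25.8336 lb per acre.
Convert to per 1000 ft²: 25.8336 × 0.0229568 = 0.593058 lb.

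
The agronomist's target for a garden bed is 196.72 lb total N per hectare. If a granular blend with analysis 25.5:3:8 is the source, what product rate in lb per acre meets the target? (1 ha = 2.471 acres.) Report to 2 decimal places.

Product per hectare = 196.72 / 25.5% = 771.451 lb.
Convert to per acre: 771.451 × 0.404694 = 312.202 lb.

312.20 lb of product per acre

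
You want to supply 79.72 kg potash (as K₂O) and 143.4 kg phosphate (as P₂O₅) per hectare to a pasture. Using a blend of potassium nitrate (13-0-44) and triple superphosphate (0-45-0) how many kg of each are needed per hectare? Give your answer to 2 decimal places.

181.18 kg potassium nitrate, 318.67 kg triple superphosphate

Let a = kg of potassium nitrate, b = kg of triple superphosphate (per hectare).
K₂O: 0.44·a + 0·b = 79.72
P₂O₅: 0·a + 0.45·b = 143.4
Solving simultaneously: a = 181.182, b = 318.667.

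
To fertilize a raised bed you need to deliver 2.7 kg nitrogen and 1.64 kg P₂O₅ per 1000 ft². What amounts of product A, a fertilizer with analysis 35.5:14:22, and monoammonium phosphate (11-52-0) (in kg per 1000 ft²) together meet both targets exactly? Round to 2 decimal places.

7.23 kg product A, 1.21 kg monoammonium phosphate

Per-1000 ft² balance (a = product A, b = monoammonium phosphate):
N: 0.355·a + 0.11·b = 2.7
P₂O₅: 0.14·a + 0.52·b = 1.64
Solving simultaneously: a = 7.23168, b = 1.20686.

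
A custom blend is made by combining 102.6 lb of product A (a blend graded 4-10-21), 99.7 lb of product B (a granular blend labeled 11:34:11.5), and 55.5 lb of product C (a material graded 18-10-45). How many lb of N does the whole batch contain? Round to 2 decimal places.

25.06 lb N

N mass = 4%×102.6 + 11%×99.7 + 18%×55.5 = 25.061 lb.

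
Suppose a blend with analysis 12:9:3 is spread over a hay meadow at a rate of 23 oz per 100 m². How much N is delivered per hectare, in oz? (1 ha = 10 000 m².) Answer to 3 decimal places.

nitrogen per 100 m² = 23 × 12% = 2.76 oz.
Convert to per hectare: 2.76 × 100 = 276 oz.

276.000 oz N per hectare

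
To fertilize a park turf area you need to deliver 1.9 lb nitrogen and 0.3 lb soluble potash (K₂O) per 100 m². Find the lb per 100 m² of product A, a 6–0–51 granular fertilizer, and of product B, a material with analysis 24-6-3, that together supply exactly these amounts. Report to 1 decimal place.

Per-100 m² balance (a = product A, b = product B):
N: 0.06·a + 0.24·b = 1.9
K₂O: 0.51·a + 0.03·b = 0.3
From row1: a = (1.9 − 0.24·b) / 0.06.
Into row2: 0.51·(1.9 − 0.24·b)/0.06 + 0.03·b = 0.3 → b = 7.88557, a = 0.124378.

0.1 lb product A, 7.9 lb product B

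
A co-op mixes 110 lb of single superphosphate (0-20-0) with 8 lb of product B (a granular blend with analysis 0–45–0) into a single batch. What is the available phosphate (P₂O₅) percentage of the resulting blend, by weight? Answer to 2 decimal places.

21.69% P₂O₅

Total mass = 110 + 8 = 118 lb.
P₂O₅ mass = 20%×110 + 45%×8 = 25.6 lb.
% P₂O₅ = 25.6 / 118 = 21.6949%.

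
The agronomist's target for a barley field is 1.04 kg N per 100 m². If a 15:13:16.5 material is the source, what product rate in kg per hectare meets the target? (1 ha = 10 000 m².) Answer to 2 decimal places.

693.33 kg of product per hectare

Product per 100 m² = 1.04 / 15% = 6.93333 kg.
Convert to per hectare: 6.93333 × 100 = 693.333 kg.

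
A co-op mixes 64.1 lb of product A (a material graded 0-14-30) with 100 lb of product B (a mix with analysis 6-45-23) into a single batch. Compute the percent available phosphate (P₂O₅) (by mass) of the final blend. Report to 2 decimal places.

Total mass = 64.1 + 100 = 164.1 lb.
P₂O₅ mass = 14%×64.1 + 45%×100 = 53.974 lb.
% P₂O₅ = 53.974 / 164.1 = 32.8909%.

32.89% P₂O₅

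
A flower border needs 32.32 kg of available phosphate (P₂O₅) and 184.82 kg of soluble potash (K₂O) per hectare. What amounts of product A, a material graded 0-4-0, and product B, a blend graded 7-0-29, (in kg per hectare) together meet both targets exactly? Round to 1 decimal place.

808.0 kg product A, 637.3 kg product B

Per-hectare balance (a = product A, b = product B):
P₂O₅: 0.04·a + 0·b = 32.32
K₂O: 0·a + 0.29·b = 184.82
Solving simultaneously: a = 808, b = 637.31.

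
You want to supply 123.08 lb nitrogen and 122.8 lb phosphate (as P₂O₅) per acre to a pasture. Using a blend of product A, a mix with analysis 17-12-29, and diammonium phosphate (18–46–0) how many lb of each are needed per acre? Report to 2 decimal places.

609.77 lb product A, 107.89 lb diammonium phosphate

With a, b = lb per acre of product A and diammonium phosphate:
N: 0.17·a + 0.18·b = 123.08
P₂O₅: 0.12·a + 0.46·b = 122.8
Solving simultaneously: a = 609.767, b = 107.887.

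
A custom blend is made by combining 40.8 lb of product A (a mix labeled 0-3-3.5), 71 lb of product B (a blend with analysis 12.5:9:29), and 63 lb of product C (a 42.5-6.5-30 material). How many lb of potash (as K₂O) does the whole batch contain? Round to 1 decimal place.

40.9 lb K₂O

K₂O mass = 3.5%×40.8 + 29%×71 + 30%×63 = 40.918 lb.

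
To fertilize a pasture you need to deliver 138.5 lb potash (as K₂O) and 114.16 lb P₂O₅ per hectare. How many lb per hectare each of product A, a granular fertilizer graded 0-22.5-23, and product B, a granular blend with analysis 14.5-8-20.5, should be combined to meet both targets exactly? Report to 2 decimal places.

Let a = lb of product A, b = lb of product B (per hectare).
K₂O: 0.23·a + 0.205·b = 138.5
P₂O₅: 0.225·a + 0.08·b = 114.16
Eliminate a: (row1) − 0.23/0.225·(row2) → 0.123222·b = 21.8031, so b = 176.941.
Back-substitute: a = (138.5 − 0.205·176.941) / 0.23 = 444.465.

444.47 lb product A, 176.94 lb product B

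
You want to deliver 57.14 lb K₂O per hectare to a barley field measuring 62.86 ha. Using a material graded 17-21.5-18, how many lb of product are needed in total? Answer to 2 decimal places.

Product per hectare = 57.14 / 18% = 317.444 lb.
Total product = 317.444 × 62.86 = 19954.558 lb.

19954.56 lb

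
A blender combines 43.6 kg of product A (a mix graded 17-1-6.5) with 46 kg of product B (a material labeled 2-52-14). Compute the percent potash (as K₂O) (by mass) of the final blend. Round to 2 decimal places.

Total mass = 43.6 + 46 = 89.6 kg.
K₂O mass = 6.5%×43.6 + 14%×46 = 9.274 kg.
% K₂O = 9.274 / 89.6 = 10.3504%.

10.35% K₂O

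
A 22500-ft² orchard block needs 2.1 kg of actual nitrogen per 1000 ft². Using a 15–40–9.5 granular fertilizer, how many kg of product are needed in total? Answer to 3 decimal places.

Product per 1000 ft² = 2.1 / 15% = 14 kg.
Total product = 14 × 22500 / 1000 = 315 kg.

315.000 kg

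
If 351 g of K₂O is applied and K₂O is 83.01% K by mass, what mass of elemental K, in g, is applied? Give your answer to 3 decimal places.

291.365 g K

K = 351 × 0.8301 = 291.3651 g.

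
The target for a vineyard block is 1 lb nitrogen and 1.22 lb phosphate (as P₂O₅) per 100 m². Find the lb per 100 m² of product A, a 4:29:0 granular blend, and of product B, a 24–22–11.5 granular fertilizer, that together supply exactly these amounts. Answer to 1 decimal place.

1.2 lb product A, 4.0 lb product B

Per-100 m² balance (a = product A, b = product B):
N: 0.04·a + 0.24·b = 1
P₂O₅: 0.29·a + 0.22·b = 1.22
Eliminate a: (row1) − 0.04/0.29·(row2) → 0.209655·b = 0.831724, so b = 3.96711.
Back-substitute: a = (1 − 0.24·3.96711) / 0.04 = 1.19737.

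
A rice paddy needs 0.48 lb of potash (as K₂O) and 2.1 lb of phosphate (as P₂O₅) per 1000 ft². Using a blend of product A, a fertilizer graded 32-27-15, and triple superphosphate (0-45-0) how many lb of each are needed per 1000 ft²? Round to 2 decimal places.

3.20 lb product A, 2.75 lb triple superphosphate

Let a = lb of product A, b = lb of triple superphosphate (per 1000 ft²).
K₂O: 0.15·a + 0·b = 0.48
P₂O₅: 0.27·a + 0.45·b = 2.1
Eliminate a: (row1) − 0.15/0.27·(row2) → -0.25·b = -0.686667, so b = 2.74667.
Back-substitute: a = (0.48 − 0·2.74667) / 0.15 = 3.2.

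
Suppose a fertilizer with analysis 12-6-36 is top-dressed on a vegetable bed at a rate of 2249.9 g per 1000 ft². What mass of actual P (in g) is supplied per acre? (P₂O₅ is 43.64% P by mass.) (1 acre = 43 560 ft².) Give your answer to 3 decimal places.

P₂O₅ per 1000 ft² = 2249.9 × 6% = 134.994 g.
Elemental P = 134.994 × 0.4364 = 58.9114 g per 1000 ft².
Convert to per acre: 58.9114 × 43.56 = 2566.1798 g.

2566.180 g P per acre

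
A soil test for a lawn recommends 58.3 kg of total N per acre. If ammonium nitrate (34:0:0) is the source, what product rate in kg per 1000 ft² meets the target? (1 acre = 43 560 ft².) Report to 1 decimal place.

Product per acre = 58.3 / 34% = 171.471 kg.
Convert to per 1000 ft²: 171.471 × 0.0229568 = 3.93642 kg.

3.9 kg of product per thousand sq ft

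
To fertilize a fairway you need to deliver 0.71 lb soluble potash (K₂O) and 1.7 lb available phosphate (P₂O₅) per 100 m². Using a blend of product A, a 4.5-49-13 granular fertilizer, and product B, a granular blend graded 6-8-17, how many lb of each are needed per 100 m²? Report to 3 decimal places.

3.185 lb product A, 1.741 lb product B

With a, b = lb per 100 m² of product A and product B:
K₂O: 0.13·a + 0.17·b = 0.71
P₂O₅: 0.49·a + 0.08·b = 1.7
Eliminate b: (row1) − 0.17/0.08·(row2) → -0.91125·a = -2.9025, so a = 3.18519.
Then b = (1.7 − 0.49·3.18519) / 0.08 = 1.74074.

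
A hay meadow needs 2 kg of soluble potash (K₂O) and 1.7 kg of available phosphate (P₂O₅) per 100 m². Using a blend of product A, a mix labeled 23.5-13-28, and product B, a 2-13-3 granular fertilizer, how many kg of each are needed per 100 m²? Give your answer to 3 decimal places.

6.431 kg product A, 6.646 kg product B

With a, b = kg per 100 m² of product A and product B:
K₂O: 0.28·a + 0.03·b = 2
P₂O₅: 0.13·a + 0.13·b = 1.7
Solving simultaneously: a = 6.43077, b = 6.64615.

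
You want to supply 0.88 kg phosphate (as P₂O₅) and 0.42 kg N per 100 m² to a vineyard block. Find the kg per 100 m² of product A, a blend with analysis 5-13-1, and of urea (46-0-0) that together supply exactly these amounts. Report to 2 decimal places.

Let a = kg of product A, b = kg of urea (per 100 m²).
P₂O₅: 0.13·a + 0·b = 0.88
N: 0.05·a + 0.46·b = 0.42
Eliminate b: (row1) − 0/0.46·(row2) → 0.13·a = 0.88, so a = 6.76923.
Then b = (0.42 − 0.05·6.76923) / 0.46 = 0.177258.

6.77 kg product A, 0.18 kg urea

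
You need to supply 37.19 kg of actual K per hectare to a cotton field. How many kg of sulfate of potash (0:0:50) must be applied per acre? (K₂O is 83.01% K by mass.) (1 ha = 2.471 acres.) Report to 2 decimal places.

36.26 kg of product per acre

As K₂O: 37.19 / 0.8301 = 44.8018 kg per hectare.
Product per hectare = 44.8018 / 50% = 89.6037 kg.
Convert to per acre: 89.6037 × 0.404694 = 36.2621 kg.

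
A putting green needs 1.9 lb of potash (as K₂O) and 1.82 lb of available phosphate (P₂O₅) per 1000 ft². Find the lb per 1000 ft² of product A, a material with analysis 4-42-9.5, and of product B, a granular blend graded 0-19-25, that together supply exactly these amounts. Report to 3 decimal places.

With a, b = lb per 1000 ft² of product A and product B:
K₂O: 0.095·a + 0.25·b = 1.9
P₂O₅: 0.42·a + 0.19·b = 1.82
From row1: a = (1.9 − 0.25·b) / 0.095.
Into row2: 0.42·(1.9 − 0.25·b)/0.095 + 0.19·b = 1.82 → b = 7.18919, a = 1.08108.

1.081 lb product A, 7.189 lb product B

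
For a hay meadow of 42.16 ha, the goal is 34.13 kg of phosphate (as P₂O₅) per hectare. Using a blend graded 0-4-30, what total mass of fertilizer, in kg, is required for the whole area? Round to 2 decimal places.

35973.02 kg

Product per hectare = 34.13 / 4% = 853.25 kg.
Total product = 853.25 × 42.16 = 35973.02 kg.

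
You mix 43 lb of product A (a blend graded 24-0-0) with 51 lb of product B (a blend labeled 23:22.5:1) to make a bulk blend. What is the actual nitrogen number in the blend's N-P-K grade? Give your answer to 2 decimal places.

23.46% N

Total mass = 43 + 51 = 94 lb.
N mass = 24%×43 + 23%×51 = 22.05 lb.
% N = 22.05 / 94 = 23.4574%.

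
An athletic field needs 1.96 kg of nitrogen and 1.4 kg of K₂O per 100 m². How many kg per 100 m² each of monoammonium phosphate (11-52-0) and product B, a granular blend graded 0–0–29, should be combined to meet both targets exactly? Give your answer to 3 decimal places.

17.818 kg monoammonium phosphate, 4.828 kg product B

With a, b = kg per 100 m² of monoammonium phosphate and product B:
N: 0.11·a + 0·b = 1.96
K₂O: 0·a + 0.29·b = 1.4
Solving simultaneously: a = 17.8182, b = 4.82759.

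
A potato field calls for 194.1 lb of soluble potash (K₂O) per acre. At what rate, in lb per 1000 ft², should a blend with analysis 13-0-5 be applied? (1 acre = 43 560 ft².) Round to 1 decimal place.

89.1 lb of product per thousand sq ft

Product per acre = 194.1 / 5% = 3882 lb.
Convert to per 1000 ft²: 3882 × 0.0229568 = 89.1185 lb.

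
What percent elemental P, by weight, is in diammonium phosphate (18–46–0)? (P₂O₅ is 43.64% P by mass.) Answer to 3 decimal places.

%P = 46 × 0.4364 = 20.0744%.

20.074% P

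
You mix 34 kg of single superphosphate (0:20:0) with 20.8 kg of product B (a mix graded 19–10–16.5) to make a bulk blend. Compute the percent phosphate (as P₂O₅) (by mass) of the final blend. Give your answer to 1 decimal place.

Total mass = 34 + 20.8 = 54.8 kg.
P₂O₅ mass = 20%×34 + 10%×20.8 = 8.88 kg.
% P₂O₅ = 8.88 / 54.8 = 16.2044%.

16.2% P₂O₅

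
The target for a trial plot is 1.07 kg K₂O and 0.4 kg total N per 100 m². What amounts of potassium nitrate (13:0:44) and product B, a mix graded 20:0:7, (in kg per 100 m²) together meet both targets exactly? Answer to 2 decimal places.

2.36 kg potassium nitrate, 0.47 kg product B

Per-100 m² balance (a = potassium nitrate, b = product B):
K₂O: 0.44·a + 0.07·b = 1.07
N: 0.13·a + 0.2·b = 0.4
Solving simultaneously: a = 2.35741, b = 0.467681.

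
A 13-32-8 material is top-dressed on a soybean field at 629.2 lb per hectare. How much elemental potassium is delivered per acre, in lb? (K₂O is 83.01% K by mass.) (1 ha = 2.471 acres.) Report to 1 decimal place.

16.9 lb K per acre

K₂O per hectare = 629.2 × 8% = 50.336 lb.
Elemental K = 50.336 × 0.8301 = 41.7839 lb per hectare.
Convert to per acre: 41.7839 × 0.404694 = 16.9097 lb.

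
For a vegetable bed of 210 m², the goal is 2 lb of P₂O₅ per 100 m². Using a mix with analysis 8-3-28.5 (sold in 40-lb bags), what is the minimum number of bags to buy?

4 bags

Product per 100 m² = 2 / 3% = 66.6667 lb.
Total product = 66.6667 × 210 / 100 = 140 lb.
Bags = ⌈140 / 40⌉ = 4.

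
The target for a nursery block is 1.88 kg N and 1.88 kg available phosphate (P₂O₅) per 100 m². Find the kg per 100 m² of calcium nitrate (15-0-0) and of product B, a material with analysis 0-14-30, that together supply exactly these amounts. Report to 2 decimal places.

12.53 kg calcium nitrate, 13.43 kg product B

With a, b = kg per 100 m² of calcium nitrate and product B:
N: 0.15·a + 0·b = 1.88
P₂O₅: 0·a + 0.14·b = 1.88
Solving simultaneously: a = 12.5333, b = 13.4286.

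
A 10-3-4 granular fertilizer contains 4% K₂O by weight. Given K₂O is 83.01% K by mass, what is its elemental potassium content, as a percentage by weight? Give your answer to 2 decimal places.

3.32% K

%K = 4 × 0.8301 = 3.3204%.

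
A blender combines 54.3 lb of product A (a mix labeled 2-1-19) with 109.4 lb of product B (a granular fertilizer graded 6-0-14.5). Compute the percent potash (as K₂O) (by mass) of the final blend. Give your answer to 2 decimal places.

15.99% K₂O

Total mass = 54.3 + 109.4 = 163.7 lb.
K₂O mass = 19%×54.3 + 14.5%×109.4 = 26.18 lb.
% K₂O = 26.18 / 163.7 = 15.9927%.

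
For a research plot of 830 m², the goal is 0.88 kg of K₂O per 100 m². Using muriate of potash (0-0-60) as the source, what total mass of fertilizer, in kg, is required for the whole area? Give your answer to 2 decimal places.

12.17 kg

Product per 100 m² = 0.88 / 60% = 1.46667 kg.
Total product = 1.46667 × 830 / 100 = 12.1733 kg.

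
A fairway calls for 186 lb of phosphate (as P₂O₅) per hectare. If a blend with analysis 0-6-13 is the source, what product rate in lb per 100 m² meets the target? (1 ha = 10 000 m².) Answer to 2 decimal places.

31.00 lb of product per hundred sq m

Product per hectare = 186 / 6% = 3100 lb.
Convert to per 100 m²: 3100 × 0.01 = 31 lb.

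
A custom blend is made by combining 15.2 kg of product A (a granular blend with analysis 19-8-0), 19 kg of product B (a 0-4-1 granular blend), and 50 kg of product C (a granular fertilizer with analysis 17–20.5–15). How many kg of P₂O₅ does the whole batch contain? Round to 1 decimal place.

P₂O₅ mass = 8%×15.2 + 4%×19 + 20.5%×50 = 12.226 kg.

12.2 kg P₂O₅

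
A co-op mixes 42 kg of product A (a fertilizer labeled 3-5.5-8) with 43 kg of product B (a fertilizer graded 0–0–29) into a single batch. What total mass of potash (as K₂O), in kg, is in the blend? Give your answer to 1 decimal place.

15.8 kg K₂O

K₂O mass = 8%×42 + 29%×43 = 15.83 kg.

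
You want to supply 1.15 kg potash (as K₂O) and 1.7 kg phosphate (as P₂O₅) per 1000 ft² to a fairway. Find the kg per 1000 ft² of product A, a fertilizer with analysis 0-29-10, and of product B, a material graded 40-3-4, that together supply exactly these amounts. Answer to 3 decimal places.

Per-1000 ft² balance (a = product A, b = product B):
K₂O: 0.1·a + 0.04·b = 1.15
P₂O₅: 0.29·a + 0.03·b = 1.7
From row1: a = (1.15 − 0.04·b) / 0.1.
Into row2: 0.29·(1.15 − 0.04·b)/0.1 + 0.03·b = 1.7 → b = 19.0116, a = 3.89535.

3.895 kg product A, 19.012 kg product B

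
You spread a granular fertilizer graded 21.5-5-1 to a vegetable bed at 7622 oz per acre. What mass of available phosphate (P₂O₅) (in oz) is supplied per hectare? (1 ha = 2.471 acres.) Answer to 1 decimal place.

941.7 oz P₂O₅ per hectare

P₂O₅ per acre = 7622 × 5% = 381.1 oz.
Convert to per hectare: 381.1 × 2.471 = 941.698 oz.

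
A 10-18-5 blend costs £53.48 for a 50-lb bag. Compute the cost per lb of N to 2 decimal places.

N in bag = 50 × 10% = 5 lb.
Cost per lb N = £53.48 / 5 = £10.6960.

£10.70 per lb N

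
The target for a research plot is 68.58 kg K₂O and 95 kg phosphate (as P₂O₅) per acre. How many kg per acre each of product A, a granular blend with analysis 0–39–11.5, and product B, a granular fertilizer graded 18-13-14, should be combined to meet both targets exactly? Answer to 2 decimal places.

With a, b = kg per acre of product A and product B:
K₂O: 0.115·a + 0.14·b = 68.58
P₂O₅: 0.39·a + 0.13·b = 95
Solving simultaneously: a = 110.583, b = 399.021.

110.58 kg product A, 399.02 kg product B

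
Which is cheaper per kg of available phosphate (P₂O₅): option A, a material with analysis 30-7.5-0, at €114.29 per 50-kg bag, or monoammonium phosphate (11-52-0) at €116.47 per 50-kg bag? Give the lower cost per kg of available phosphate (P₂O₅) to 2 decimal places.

€4.48 per kg P₂O₅ (monoammonium phosphate)

option A: P₂O₅ per bag = 50 × 7.5% = 3.75 kg; cost = 114.29 / 3.75 = €30.4773/kg P₂O₅.
monoammonium phosphate: P₂O₅ per bag = 50 × 52% = 26 kg; cost = 116.47 / 26 = €4.4796/kg P₂O₅.
monoammonium phosphate is cheaper.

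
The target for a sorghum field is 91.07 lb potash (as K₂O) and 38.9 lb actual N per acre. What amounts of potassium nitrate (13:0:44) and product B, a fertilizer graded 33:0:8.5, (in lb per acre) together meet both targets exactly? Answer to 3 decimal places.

199.378 lb potassium nitrate, 39.336 lb product B

Per-acre balance (a = potassium nitrate, b = product B):
K₂O: 0.44·a + 0.085·b = 91.07
N: 0.13·a + 0.33·b = 38.9
From row1: a = (91.07 − 0.085·b) / 0.44.
Into row2: 0.13·(91.07 − 0.085·b)/0.44 + 0.33·b = 38.9 → b = 39.3358, a = 199.3783.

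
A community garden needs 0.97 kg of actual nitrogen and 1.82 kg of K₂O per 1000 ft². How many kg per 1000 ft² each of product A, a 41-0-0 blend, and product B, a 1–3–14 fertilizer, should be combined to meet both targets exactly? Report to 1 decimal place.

Per-1000 ft² balance (a = product A, b = product B):
N: 0.41·a + 0.01·b = 0.97
K₂O: 0·a + 0.14·b = 1.82
Solving simultaneously: a = 2.04878, b = 13.

2.0 kg product A, 13.0 kg product B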